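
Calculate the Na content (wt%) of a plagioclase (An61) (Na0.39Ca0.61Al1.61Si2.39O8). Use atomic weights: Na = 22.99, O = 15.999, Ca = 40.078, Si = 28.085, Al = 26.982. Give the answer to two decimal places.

Molar mass of Na0.39Ca0.61Al1.61Si2.39O8: 0.39*22.99 + 0.61*40.078 + 1.61*26.982 + 2.39*28.085 + 8*15.999 = 271.970 g/mol.
Mass of Na per formula unit: 0.39 × 22.99 = 8.966 g.
Weight fraction Na = 8.966 / 271.970 = 0.0330.

3.30 wt%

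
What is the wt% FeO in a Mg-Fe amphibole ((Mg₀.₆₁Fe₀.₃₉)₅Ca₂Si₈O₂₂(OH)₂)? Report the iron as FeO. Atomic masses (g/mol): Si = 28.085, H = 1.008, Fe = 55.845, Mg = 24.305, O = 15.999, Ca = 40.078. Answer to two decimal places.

16.03 wt%

Formula mass = 873.856 g/mol.
1.95 Fe → 1.9500 mol FeO per formula unit; M(FeO) = 71.844, so FeO mass = 140.096 g.
140.096/873.856 × 100 = 16.03 wt%.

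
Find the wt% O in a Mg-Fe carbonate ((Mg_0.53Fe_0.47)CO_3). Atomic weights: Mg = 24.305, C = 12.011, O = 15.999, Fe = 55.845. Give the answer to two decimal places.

Formula mass = 0.53×24.305 + 0.47×55.845 + 1×12.011 + 3×15.999 = 99.137 g/mol, of which 47.997 g is O.
So O makes up 47.997/99.137 = 0.4841 of the mass, i.e. 48.41%.

48.41 wt%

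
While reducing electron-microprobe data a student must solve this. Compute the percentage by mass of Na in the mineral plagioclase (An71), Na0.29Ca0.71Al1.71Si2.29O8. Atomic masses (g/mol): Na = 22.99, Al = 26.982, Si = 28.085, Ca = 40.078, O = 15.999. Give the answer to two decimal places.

2.44 mass %

Formula mass = 0.29*22.99 + 0.71*40.078 + 1.71*26.982 + 2.29*28.085 + 8*15.999 = 273.568 g/mol, of which 6.667 g is Na.
So Na makes up 6.667/273.568 = 0.0244 of the mass, i.e. 2.44%.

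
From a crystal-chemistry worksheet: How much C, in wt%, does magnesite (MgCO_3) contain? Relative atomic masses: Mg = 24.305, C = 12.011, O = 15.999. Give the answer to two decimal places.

M(MgCO_3) = 84.313 g/mol.
C contributes 1 × 12.011 = 12.011 g per mole.
12.011/84.313 = 0.1425 → 14.25%.

14.25 wt%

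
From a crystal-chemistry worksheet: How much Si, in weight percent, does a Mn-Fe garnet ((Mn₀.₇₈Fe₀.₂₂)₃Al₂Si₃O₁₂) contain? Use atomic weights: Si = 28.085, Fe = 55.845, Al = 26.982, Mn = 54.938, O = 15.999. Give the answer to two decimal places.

Formula mass = 2.34·54.938 + 0.66·55.845 + 2·26.982 + 3·28.085 + 12·15.999 = 495.620 g/mol, of which 84.255 g is Si.
So Si makes up 84.255/495.620 = 0.1700 of the mass, i.e. 17.00%.

17.00 weight percent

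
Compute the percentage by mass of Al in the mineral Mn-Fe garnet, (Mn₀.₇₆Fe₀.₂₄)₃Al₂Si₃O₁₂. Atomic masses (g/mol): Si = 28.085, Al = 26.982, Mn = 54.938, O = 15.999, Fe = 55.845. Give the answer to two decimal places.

10.89 mass %

Molar mass of (Mn₀.₇₆Fe₀.₂₄)₃Al₂Si₃O₁₂: 2.28*54.938 + 0.72*55.845 + 2*26.982 + 3*28.085 + 12*15.999 = 495.674 g/mol.
Mass of Al per formula unit: 2 × 26.982 = 53.964 g.
Weight fraction Al = 53.964 / 495.674 = 0.1089.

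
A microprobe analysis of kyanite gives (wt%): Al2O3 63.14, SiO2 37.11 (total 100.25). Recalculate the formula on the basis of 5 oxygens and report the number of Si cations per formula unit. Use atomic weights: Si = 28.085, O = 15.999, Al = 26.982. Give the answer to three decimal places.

0.998 Si apfu

Al2O3 (M=101.961): mol = 0.61926; Al = 1.23852, O = 1.85778.
SiO2 (M=60.083): mol = 0.61765; Si = 0.61765, O = 1.23530.
ΣO = 3.09308; factor = 5/ΣO = 1.61651.
Si apfu = 0.61765 × 1.61651 = 0.998.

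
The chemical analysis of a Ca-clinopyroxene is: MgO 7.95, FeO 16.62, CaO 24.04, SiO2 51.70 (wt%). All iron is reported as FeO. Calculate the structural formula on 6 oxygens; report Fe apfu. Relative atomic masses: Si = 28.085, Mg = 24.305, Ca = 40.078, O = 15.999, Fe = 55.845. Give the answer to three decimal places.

0.538 Fe apfu

MgO (M=40.304): mol = 0.19725; Mg = 0.19725, O = 0.19725.
FeO (M=71.844): mol = 0.23133; Fe = 0.23133, O = 0.23133.
CaO (M=56.077): mol = 0.42870; Ca = 0.42870, O = 0.42870.
SiO2 (M=60.083): mol = 0.86048; Si = 0.86048, O = 1.72096.
ΣO = 2.57824; factor = 6/ΣO = 2.32717.
Fe apfu = 0.23133 × 2.32717 = 0.538.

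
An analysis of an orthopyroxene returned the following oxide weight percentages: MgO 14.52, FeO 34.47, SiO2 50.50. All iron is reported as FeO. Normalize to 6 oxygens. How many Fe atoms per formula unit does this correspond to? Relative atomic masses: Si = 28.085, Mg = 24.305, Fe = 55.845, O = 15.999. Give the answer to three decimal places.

1.142 Fe apfu

MgO: 14.52/40.304 = 0.36026 mol → 0.36026 mol Mg, 0.36026 mol O.
FeO: 34.47/71.844 = 0.47979 mol → 0.47979 mol Fe, 0.47979 mol O.
SiO2: 50.50/60.083 = 0.84050 mol → 0.84050 mol Si, 1.68100 mol O.
Total oxygen = 2.52105 mol. Normalization factor = 6/2.52105 = 2.37996.
Fe per 6 O = 0.47979 × 2.37996 = 1.142.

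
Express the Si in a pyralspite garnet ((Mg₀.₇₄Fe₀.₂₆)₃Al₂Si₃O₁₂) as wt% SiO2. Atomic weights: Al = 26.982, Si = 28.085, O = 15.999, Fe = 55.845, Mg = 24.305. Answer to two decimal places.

Molar mass of (Mg₀.₇₄Fe₀.₂₆)₃Al₂Si₃O₁₂ = 2.22·24.305 + 0.78·55.845 + 2·26.982 + 3·28.085 + 12·15.999 = 427.723 g/mol.
Each formula unit contains 3 Si, equivalent to 3/1 = 3.0000 mol SiO2.
M(SiO2) = 1×28.085 + 2×15.999 = 60.083 g/mol.
Mass of SiO2 per formula unit = 3.0000 × 60.083 = 180.249 g.
SiO2 wt% = 180.249 / 427.723 × 100 = 42.14%.

42.14 wt%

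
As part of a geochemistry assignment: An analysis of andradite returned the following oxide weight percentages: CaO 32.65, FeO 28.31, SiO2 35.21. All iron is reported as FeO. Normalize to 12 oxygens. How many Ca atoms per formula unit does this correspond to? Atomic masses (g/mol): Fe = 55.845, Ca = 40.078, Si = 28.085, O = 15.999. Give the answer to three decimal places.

3.252 Ca apfu

CaO: 32.65/56.077 = 0.58224 mol → 0.58224 mol Ca, 0.58224 mol O.
FeO: 28.31/71.844 = 0.39405 mol → 0.39405 mol Fe, 0.39405 mol O.
SiO2: 35.21/60.083 = 0.58602 mol → 0.58602 mol Si, 1.17204 mol O.
Total oxygen = 2.14833 mol. Normalization factor = 12/2.14833 = 5.58573.
Ca per 12 O = 0.58224 × 5.58573 = 3.252.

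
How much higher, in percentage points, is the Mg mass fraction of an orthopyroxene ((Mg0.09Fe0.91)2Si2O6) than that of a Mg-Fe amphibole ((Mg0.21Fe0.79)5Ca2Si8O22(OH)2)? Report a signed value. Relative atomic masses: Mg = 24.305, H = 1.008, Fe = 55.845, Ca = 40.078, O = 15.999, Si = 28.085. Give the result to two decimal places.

-1.03 percentage points

First mineral: 4.375 g Mg in 258.177 g formula = 1.69 wt% Mg.
Second mineral: 25.520 g Mg in 936.936 g formula = 2.72 wt% Mg.
1.69% − 2.72% gives a difference of -1.03 percentage points.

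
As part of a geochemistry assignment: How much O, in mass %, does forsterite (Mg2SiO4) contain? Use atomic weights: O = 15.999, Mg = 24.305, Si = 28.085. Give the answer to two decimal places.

45.49 mass %

M(Mg2SiO4) = 140.691 g/mol.
O contributes 4 × 15.999 = 63.996 g per mole.
63.996/140.691 = 0.4549 → 45.49%.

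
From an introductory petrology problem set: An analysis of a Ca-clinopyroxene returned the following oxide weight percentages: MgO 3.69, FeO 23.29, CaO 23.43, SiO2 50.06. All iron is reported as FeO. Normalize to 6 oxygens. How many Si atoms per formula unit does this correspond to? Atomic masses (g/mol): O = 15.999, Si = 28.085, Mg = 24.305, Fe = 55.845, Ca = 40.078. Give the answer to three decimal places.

2.000 Si apfu

MgO (M=40.304): mol = 0.09155; Mg = 0.09155, O = 0.09155.
FeO (M=71.844): mol = 0.32417; Fe = 0.32417, O = 0.32417.
CaO (M=56.077): mol = 0.41782; Ca = 0.41782, O = 0.41782.
SiO2 (M=60.083): mol = 0.83318; Si = 0.83318, O = 1.66636.
ΣO = 2.49990; factor = 6/ΣO = 2.40010.
Si apfu = 0.83318 × 2.40010 = 2.000.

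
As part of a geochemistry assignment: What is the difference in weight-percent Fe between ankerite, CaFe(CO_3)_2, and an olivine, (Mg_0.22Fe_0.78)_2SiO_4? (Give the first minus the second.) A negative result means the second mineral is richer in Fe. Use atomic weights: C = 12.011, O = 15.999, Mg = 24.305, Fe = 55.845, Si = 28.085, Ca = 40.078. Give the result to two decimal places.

Fe in CaFe(CO_3)_2: molar mass 215.939 g/mol; 1×55.845 = 55.845 g → 25.86 wt%.
Fe in (Mg_0.22Fe_0.78)_2SiO_4: molar mass 189.893 g/mol; 1.56×55.845 = 87.118 g → 45.88 wt%.
Difference = 25.86 − 45.88 = -20.02 percentage points.

-20.02 percentage points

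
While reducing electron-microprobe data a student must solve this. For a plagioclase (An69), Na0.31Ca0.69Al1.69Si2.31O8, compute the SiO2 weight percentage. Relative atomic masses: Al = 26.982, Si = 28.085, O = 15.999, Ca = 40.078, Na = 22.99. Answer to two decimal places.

50.79 wt%

M(Na0.31Ca0.69Al1.69Si2.31O8) = 273.249 g/mol; M(SiO2) = 60.083 g/mol.
Moles SiO2 per formula unit = 2.31 Si ÷ 1 = 2.3100.
SiO2 fraction = (2.3100 × 60.083) / 273.249 = 138.792/273.249 = 0.5079.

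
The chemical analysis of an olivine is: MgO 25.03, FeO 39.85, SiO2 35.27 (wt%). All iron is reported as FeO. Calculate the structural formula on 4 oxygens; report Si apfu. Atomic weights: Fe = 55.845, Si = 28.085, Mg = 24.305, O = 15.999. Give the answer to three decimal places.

0.999 Si apfu

25.03 wt% MgO ÷ 40.304 g/mol = 0.62103 mol, giving 0.62103 Mg and 0.62103 O.
39.85 wt% FeO ÷ 71.844 g/mol = 0.55467 mol, giving 0.55467 Fe and 0.55467 O.
35.27 wt% SiO2 ÷ 60.083 g/mol = 0.58702 mol, giving 0.58702 Si and 1.17404 O.
Oxygen sums to 2.34974; scaling by 4/2.34974 = 1.70232 puts the formula on 4 O.
Si: 0.58702 × 1.70232 = 0.999 atoms per formula unit.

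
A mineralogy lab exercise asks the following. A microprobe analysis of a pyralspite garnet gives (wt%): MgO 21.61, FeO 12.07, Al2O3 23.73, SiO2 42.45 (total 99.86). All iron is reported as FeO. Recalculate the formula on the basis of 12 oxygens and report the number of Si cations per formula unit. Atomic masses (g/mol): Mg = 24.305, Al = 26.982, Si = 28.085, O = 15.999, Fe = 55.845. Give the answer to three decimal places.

3.011 Si apfu

MgO (M=40.304): mol = 0.53618; Mg = 0.53618, O = 0.53618.
FeO (M=71.844): mol = 0.16800; Fe = 0.16800, O = 0.16800.
Al2O3 (M=101.961): mol = 0.23274; Al = 0.46548, O = 0.69822.
SiO2 (M=60.083): mol = 0.70652; Si = 0.70652, O = 1.41304.
ΣO = 2.81544; factor = 12/ΣO = 4.26221.
Si apfu = 0.70652 × 4.26221 = 3.011.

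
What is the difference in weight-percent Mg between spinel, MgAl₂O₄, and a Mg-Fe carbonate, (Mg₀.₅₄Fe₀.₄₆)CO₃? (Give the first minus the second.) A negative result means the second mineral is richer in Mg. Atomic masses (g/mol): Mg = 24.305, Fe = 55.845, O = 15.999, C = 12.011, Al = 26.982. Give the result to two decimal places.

3.80 percentage points

M(MgAl₂O₄) = 142.265 g/mol, so wt% Mg = 24.305/142.265 × 100 = 17.08%.
M((Mg₀.₅₄Fe₀.₄₆)CO₃) = 98.821 g/mol, so wt% Mg = 13.125/98.821 × 100 = 13.28%.
17.08 − 13.28 = 3.80 pp.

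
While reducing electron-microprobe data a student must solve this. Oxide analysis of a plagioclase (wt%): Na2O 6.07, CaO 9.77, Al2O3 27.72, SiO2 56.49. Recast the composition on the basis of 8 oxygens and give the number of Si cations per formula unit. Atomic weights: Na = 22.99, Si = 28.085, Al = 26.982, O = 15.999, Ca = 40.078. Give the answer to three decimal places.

2.534 Si apfu

Na2O (M=61.979): mol = 0.09794; Na = 0.19588, O = 0.09794.
CaO (M=56.077): mol = 0.17422; Ca = 0.17422, O = 0.17422.
Al2O3 (M=101.961): mol = 0.27187; Al = 0.54374, O = 0.81561.
SiO2 (M=60.083): mol = 0.94020; Si = 0.94020, O = 1.88040.
ΣO = 2.96817; factor = 8/ΣO = 2.69526.
Si apfu = 0.94020 × 2.69526 = 2.534.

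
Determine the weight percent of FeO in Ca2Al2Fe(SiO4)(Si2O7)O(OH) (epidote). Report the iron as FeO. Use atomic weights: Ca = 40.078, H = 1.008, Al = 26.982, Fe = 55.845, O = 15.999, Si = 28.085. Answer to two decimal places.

Molar mass of Ca2Al2Fe(SiO4)(Si2O7)O(OH) = 2·40.078 + 2·26.982 + 1·55.845 + 3·28.085 + 13·15.999 + 1·1.008 = 483.215 g/mol.
Each formula unit contains 1 Fe, equivalent to 1/1 = 1.0000 mol FeO.
M(FeO) = 1×55.845 + 1×15.999 = 71.844 g/mol.
Mass of FeO per formula unit = 1.0000 × 71.844 = 71.844 g.
FeO wt% = 71.844 / 483.215 × 100 = 14.87%.

14.87 wt%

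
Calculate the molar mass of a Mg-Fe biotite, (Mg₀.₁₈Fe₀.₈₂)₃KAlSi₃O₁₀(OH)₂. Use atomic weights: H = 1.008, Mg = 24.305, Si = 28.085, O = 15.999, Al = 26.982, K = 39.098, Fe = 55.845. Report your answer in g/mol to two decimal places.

494.84 g/mol

M = 0.54×24.305 + 2.46×55.845 + 1×39.098 + 1×26.982 + 3×28.085 + 12×15.999 + 2×1.008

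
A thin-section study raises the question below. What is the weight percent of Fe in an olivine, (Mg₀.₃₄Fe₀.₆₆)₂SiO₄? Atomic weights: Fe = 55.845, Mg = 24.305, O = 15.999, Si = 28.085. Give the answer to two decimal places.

Molar mass of (Mg₀.₃₄Fe₀.₆₆)₂SiO₄: 0.68·24.305 + 1.32·55.845 + 1·28.085 + 4·15.999 = 182.324 g/mol.
Mass of Fe per formula unit: 1.32 × 55.845 = 73.715 g.
Weight fraction Fe = 73.715 / 182.324 = 0.4043.

40.43 mass %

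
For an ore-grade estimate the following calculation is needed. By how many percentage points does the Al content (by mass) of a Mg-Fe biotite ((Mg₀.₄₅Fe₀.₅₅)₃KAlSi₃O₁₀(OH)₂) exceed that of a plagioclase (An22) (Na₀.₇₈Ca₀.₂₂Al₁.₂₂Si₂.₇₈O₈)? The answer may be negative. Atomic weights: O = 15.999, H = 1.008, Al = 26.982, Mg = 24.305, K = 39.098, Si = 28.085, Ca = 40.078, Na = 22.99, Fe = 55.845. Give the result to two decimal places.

-6.64 percentage points

Al in (Mg₀.₄₅Fe₀.₅₅)₃KAlSi₃O₁₀(OH)₂: molar mass 469.295 g/mol; 1×26.982 = 26.982 g → 5.75 wt%.
Al in Na₀.₇₈Ca₀.₂₂Al₁.₂₂Si₂.₇₈O₈: molar mass 265.736 g/mol; 1.22×26.982 = 32.918 g → 12.39 wt%.
Difference = 5.75 − 12.39 = -6.64 percentage points.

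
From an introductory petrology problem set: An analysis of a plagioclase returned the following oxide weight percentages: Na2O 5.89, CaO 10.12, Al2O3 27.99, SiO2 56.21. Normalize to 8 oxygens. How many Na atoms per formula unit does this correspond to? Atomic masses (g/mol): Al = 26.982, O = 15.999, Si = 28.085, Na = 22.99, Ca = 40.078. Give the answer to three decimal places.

Na2O (M=61.979): mol = 0.09503; Na = 0.19006, O = 0.09503.
CaO (M=56.077): mol = 0.18047; Ca = 0.18047, O = 0.18047.
Al2O3 (M=101.961): mol = 0.27452; Al = 0.54904, O = 0.82356.
SiO2 (M=60.083): mol = 0.93554; Si = 0.93554, O = 1.87108.
ΣO = 2.97014; factor = 8/ΣO = 2.69348.
Na apfu = 0.19006 × 2.69348 = 0.512.

0.512 Na apfu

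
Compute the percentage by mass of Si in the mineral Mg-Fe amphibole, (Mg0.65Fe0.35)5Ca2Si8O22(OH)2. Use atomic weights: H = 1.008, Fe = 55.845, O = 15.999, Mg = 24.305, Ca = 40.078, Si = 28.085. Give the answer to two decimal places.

M((Mg0.65Fe0.35)5Ca2Si8O22(OH)2) = 867.548 g/mol.
Si contributes 8 × 28.085 = 224.680 g per mole.
224.680/867.548 = 0.2590 → 25.90%.

25.90 mass %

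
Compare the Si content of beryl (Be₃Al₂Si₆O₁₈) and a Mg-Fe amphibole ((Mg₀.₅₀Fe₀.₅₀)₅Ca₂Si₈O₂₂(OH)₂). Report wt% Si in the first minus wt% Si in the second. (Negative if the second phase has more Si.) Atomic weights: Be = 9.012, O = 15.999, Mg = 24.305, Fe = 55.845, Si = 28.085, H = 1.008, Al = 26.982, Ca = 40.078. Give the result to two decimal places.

Si in Be₃Al₂Si₆O₁₈: molar mass 537.492 g/mol; 6×28.085 = 168.510 g → 31.35 wt%.
Si in (Mg₀.₅₀Fe₀.₅₀)₅Ca₂Si₈O₂₂(OH)₂: molar mass 891.203 g/mol; 8×28.085 = 224.680 g → 25.21 wt%.
Difference = 31.35 − 25.21 = 6.14 percentage points.

6.14 percentage points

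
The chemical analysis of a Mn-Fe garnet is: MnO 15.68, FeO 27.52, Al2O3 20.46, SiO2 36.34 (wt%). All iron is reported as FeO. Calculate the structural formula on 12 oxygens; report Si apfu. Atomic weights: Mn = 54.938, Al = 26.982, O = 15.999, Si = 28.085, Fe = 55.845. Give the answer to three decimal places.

3.004 Si apfu

MnO: 15.68/70.937 = 0.22104 mol → 0.22104 mol Mn, 0.22104 mol O.
FeO: 27.52/71.844 = 0.38305 mol → 0.38305 mol Fe, 0.38305 mol O.
Al2O3: 20.46/101.961 = 0.20066 mol → 0.40132 mol Al, 0.60198 mol O.
SiO2: 36.34/60.083 = 0.60483 mol → 0.60483 mol Si, 1.20966 mol O.
Total oxygen = 2.41573 mol. Normalization factor = 12/2.41573 = 4.96744.
Si per 12 O = 0.60483 × 4.96744 = 3.004.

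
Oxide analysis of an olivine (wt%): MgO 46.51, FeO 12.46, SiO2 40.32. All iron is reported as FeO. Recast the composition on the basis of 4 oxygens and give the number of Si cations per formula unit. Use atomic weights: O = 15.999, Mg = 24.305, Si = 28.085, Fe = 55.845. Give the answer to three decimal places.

MgO (M=40.304): mol = 1.15398; Mg = 1.15398, O = 1.15398.
FeO (M=71.844): mol = 0.17343; Fe = 0.17343, O = 0.17343.
SiO2 (M=60.083): mol = 0.67107; Si = 0.67107, O = 1.34214.
ΣO = 2.66955; factor = 4/ΣO = 1.49838.
Si apfu = 0.67107 × 1.49838 = 1.006.

1.006 Si apfu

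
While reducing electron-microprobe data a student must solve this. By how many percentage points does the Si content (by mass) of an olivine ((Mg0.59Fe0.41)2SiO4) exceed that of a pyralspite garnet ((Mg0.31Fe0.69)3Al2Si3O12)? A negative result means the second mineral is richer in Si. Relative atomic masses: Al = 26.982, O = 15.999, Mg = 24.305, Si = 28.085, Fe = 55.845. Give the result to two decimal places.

Si in (Mg0.59Fe0.41)2SiO4: molar mass 166.554 g/mol; 1×28.085 = 28.085 g → 16.86 wt%.
Si in (Mg0.31Fe0.69)3Al2Si3O12: molar mass 468.410 g/mol; 3×28.085 = 84.255 g → 17.99 wt%.
Difference = 16.86 − 17.99 = -1.13 percentage points.

-1.13 percentage points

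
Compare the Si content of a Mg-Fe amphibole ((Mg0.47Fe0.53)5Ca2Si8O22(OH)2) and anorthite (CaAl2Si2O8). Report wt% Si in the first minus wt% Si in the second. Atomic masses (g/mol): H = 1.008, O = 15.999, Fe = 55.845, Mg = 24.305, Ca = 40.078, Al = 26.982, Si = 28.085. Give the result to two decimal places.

Si in (Mg0.47Fe0.53)5Ca2Si8O22(OH)2: molar mass 895.934 g/mol; 8×28.085 = 224.680 g → 25.08 wt%.
Si in CaAl2Si2O8: molar mass 278.204 g/mol; 2×28.085 = 56.170 g → 20.19 wt%.
Difference = 25.08 − 20.19 = 4.89 percentage points.

4.89 percentage points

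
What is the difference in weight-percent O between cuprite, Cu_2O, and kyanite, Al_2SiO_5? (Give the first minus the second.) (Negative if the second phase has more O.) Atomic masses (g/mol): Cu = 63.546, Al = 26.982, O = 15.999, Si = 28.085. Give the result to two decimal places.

M(Cu_2O) = 143.091 g/mol, so wt% O = 15.999/143.091 × 100 = 11.18%.
M(Al_2SiO_5) = 162.044 g/mol, so wt% O = 79.995/162.044 × 100 = 49.37%.
11.18 − 49.37 = -38.19 pp.

-38.19 percentage points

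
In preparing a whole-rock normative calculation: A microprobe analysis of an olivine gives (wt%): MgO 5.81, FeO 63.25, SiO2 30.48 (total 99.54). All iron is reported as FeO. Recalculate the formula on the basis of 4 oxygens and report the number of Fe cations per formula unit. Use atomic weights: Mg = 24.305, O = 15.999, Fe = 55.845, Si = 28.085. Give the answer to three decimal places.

1.727 Fe apfu

5.81 wt% MgO ÷ 40.304 g/mol = 0.14415 mol, giving 0.14415 Mg and 0.14415 O.
63.25 wt% FeO ÷ 71.844 g/mol = 0.88038 mol, giving 0.88038 Fe and 0.88038 O.
30.48 wt% SiO2 ÷ 60.083 g/mol = 0.50730 mol, giving 0.50730 Si and 1.01460 O.
Oxygen sums to 2.03913; scaling by 4/2.03913 = 1.96162 puts the formula on 4 O.
Fe: 0.88038 × 1.96162 = 1.727 atoms per formula unit.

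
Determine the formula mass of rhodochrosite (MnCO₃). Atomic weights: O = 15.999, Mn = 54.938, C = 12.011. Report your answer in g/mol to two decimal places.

114.95 g/mol

Mn: 1 × 54.938 = 54.9380
C: 1 × 12.011 = 12.0110
O: 3 × 15.999 = 47.9970
Summing the contributions gives the formula mass.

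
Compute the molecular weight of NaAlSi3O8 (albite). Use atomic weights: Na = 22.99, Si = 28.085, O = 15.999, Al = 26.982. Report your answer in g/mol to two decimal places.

262.22 g/mol

M = 1×22.99 + 1×26.982 + 3×28.085 + 8×15.999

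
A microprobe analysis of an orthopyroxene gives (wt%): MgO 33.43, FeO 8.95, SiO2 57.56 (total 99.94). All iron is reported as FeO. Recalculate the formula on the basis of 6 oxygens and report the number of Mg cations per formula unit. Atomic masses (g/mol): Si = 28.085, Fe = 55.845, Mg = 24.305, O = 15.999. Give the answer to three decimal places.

MgO (M=40.304): mol = 0.82945; Mg = 0.82945, O = 0.82945.
FeO (M=71.844): mol = 0.12458; Fe = 0.12458, O = 0.12458.
SiO2 (M=60.083): mol = 0.95801; Si = 0.95801, O = 1.91602.
ΣO = 2.87005; factor = 6/ΣO = 2.09056.
Mg apfu = 0.82945 × 2.09056 = 1.734.

1.734 Mg apfu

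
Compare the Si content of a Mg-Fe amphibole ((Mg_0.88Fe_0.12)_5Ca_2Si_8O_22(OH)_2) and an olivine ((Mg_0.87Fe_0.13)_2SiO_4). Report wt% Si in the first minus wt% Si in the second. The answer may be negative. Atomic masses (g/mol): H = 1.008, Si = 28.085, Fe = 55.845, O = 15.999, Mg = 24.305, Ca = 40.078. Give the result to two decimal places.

First mineral: 224.680 g Si in 831.277 g formula = 27.03 wt% Si.
Second mineral: 28.085 g Si in 148.891 g formula = 18.86 wt% Si.
27.03% − 18.86% gives a difference of 8.17 percentage points.

8.17 percentage points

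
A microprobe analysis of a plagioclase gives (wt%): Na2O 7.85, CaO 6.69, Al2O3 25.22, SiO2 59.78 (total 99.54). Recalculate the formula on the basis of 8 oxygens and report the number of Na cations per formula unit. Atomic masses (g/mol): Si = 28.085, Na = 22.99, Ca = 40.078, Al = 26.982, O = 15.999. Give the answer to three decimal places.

0.681 Na apfu

Na2O (M=61.979): mol = 0.12666; Na = 0.25332, O = 0.12666.
CaO (M=56.077): mol = 0.11930; Ca = 0.11930, O = 0.11930.
Al2O3 (M=101.961): mol = 0.24735; Al = 0.49470, O = 0.74205.
SiO2 (M=60.083): mol = 0.99496; Si = 0.99496, O = 1.98992.
ΣO = 2.97793; factor = 8/ΣO = 2.68643.
Na apfu = 0.25332 × 2.68643 = 0.681.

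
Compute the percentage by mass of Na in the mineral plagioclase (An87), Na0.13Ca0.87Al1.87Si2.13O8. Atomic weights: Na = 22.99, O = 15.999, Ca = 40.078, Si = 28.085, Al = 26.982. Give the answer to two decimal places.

Formula mass = 0.13×22.99 + 0.87×40.078 + 1.87×26.982 + 2.13×28.085 + 8×15.999 = 276.126 g/mol, of which 2.989 g is Na.
So Na makes up 2.989/276.126 = 0.0108 of the mass, i.e. 1.08%.

1.08 weight percent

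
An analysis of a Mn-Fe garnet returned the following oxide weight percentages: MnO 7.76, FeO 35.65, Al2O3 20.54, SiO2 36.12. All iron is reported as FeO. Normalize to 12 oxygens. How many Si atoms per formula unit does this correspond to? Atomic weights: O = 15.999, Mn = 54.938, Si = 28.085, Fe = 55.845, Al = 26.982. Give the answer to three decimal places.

MnO (M=70.937): mol = 0.10939; Mn = 0.10939, O = 0.10939.
FeO (M=71.844): mol = 0.49621; Fe = 0.49621, O = 0.49621.
Al2O3 (M=101.961): mol = 0.20145; Al = 0.40290, O = 0.60435.
SiO2 (M=60.083): mol = 0.60117; Si = 0.60117, O = 1.20234.
ΣO = 2.41229; factor = 12/ΣO = 4.97453.
Si apfu = 0.60117 × 4.97453 = 2.991.

2.991 Si apfu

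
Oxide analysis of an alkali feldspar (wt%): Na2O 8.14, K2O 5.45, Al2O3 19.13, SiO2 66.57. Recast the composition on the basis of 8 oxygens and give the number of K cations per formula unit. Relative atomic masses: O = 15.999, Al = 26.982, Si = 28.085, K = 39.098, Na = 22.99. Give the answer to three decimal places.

0.312 K apfu

Na2O (M=61.979): mol = 0.13133; Na = 0.26266, O = 0.13133.
K2O (M=94.195): mol = 0.05786; K = 0.11572, O = 0.05786.
Al2O3 (M=101.961): mol = 0.18762; Al = 0.37524, O = 0.56286.
SiO2 (M=60.083): mol = 1.10797; Si = 1.10797, O = 2.21594.
ΣO = 2.96799; factor = 8/ΣO = 2.69543.
K apfu = 0.11572 × 2.69543 = 0.312.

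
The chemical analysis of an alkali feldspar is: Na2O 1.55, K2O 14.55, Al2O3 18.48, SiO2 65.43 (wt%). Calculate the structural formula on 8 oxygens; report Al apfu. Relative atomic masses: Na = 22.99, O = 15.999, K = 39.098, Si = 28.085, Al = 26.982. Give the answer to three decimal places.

1.000 Al apfu

Na2O (M=61.979): mol = 0.02501; Na = 0.05002, O = 0.02501.
K2O (M=94.195): mol = 0.15447; K = 0.30894, O = 0.15447.
Al2O3 (M=101.961): mol = 0.18125; Al = 0.36250, O = 0.54375.
SiO2 (M=60.083): mol = 1.08899; Si = 1.08899, O = 2.17798.
ΣO = 2.90121; factor = 8/ΣO = 2.75747.
Al apfu = 0.36250 × 2.75747 = 1.000.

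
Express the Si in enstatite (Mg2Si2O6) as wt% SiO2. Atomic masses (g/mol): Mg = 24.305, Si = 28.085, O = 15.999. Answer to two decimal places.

Molar mass of Mg2Si2O6 = 2×24.305 + 2×28.085 + 6×15.999 = 200.774 g/mol.
Each formula unit contains 2 Si, equivalent to 2/1 = 2.0000 mol SiO2.
M(SiO2) = 1×28.085 + 2×15.999 = 60.083 g/mol.
Mass of SiO2 per formula unit = 2.0000 × 60.083 = 120.166 g.
SiO2 wt% = 120.166 / 200.774 × 100 = 59.85%.

59.85 wt%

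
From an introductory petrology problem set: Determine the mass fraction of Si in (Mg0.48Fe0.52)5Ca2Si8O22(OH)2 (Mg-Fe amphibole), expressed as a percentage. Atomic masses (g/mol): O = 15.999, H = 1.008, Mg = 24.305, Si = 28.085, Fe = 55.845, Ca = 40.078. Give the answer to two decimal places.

25.12 mass %

M((Mg0.48Fe0.52)5Ca2Si8O22(OH)2) = 894.357 g/mol.
Si contributes 8 × 28.085 = 224.680 g per mole.
224.680/894.357 = 0.2512 → 25.12%.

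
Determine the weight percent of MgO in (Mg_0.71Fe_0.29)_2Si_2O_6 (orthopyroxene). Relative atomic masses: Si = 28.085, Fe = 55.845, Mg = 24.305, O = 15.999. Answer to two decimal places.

M((Mg_0.71Fe_0.29)_2Si_2O_6) = 219.067 g/mol; M(MgO) = 40.304 g/mol.
Moles MgO per formula unit = 1.42 Mg ÷ 1 = 1.4200.
MgO fraction = (1.4200 × 40.304) / 219.067 = 57.232/219.067 = 0.2613.

26.13 wt%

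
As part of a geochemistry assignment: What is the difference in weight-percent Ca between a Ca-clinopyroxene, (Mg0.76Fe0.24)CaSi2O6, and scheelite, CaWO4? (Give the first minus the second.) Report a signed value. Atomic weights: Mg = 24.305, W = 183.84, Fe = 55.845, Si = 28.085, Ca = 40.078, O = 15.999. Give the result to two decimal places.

Ca in (Mg0.76Fe0.24)CaSi2O6: molar mass 224.117 g/mol; 1×40.078 = 40.078 g → 17.88 wt%.
Ca in CaWO4: molar mass 287.914 g/mol; 1×40.078 = 40.078 g → 13.92 wt%.
Difference = 17.88 − 13.92 = 3.96 percentage points.

3.96 percentage points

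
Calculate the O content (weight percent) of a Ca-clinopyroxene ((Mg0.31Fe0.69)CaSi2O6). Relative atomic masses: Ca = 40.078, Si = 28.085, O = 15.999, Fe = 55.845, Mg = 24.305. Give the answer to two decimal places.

Formula mass = 0.31·24.305 + 0.69·55.845 + 1·40.078 + 2·28.085 + 6·15.999 = 238.310 g/mol, of which 95.994 g is O.
So O makes up 95.994/238.310 = 0.4028 of the mass, i.e. 40.28%.

40.28 weight percent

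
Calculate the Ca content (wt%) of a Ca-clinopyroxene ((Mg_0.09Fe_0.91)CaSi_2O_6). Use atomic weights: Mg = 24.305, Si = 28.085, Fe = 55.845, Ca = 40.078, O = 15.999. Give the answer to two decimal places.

Molar mass of (Mg_0.09Fe_0.91)CaSi_2O_6: 0.09×24.305 + 0.91×55.845 + 1×40.078 + 2×28.085 + 6×15.999 = 245.248 g/mol.
Mass of Ca per formula unit: 1 × 40.078 = 40.078 g.
Weight fraction Ca = 40.078 / 245.248 = 0.1634.

16.34 wt%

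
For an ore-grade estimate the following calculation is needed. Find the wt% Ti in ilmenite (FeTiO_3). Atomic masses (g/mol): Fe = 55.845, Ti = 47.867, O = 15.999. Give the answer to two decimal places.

M(FeTiO_3) = 151.709 g/mol.
Ti contributes 1 × 47.867 = 47.867 g per mole.
47.867/151.709 = 0.3155 → 31.55%.

31.55 mass %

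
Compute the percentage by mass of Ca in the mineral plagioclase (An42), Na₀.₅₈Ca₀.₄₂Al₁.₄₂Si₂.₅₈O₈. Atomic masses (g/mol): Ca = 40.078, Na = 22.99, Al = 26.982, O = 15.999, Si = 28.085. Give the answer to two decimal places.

M(Na₀.₅₈Ca₀.₄₂Al₁.₄₂Si₂.₅₈O₈) = 268.933 g/mol.
Ca contributes 0.42 × 40.078 = 16.833 g per mole.
16.833/268.933 = 0.0626 → 6.26%.

6.26 mass %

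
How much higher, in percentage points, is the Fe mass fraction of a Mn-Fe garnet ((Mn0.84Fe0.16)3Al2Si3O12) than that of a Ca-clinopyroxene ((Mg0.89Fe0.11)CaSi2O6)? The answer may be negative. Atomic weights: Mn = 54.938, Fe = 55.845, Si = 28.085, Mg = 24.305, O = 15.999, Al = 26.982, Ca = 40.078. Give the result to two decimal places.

Fe in (Mn0.84Fe0.16)3Al2Si3O12: molar mass 495.456 g/mol; 0.48×55.845 = 26.806 g → 5.41 wt%.
Fe in (Mg0.89Fe0.11)CaSi2O6: molar mass 220.016 g/mol; 0.11×55.845 = 6.143 g → 2.79 wt%.
Difference = 5.41 − 2.79 = 2.62 percentage points.

2.62 percentage points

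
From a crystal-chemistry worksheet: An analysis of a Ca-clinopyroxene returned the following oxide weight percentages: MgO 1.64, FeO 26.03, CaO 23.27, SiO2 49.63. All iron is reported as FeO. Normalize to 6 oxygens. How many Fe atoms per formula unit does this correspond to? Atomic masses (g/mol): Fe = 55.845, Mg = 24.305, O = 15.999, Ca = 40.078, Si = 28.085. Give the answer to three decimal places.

MgO: 1.64/40.304 = 0.04069 mol → 0.04069 mol Mg, 0.04069 mol O.
FeO: 26.03/71.844 = 0.36231 mol → 0.36231 mol Fe, 0.36231 mol O.
CaO: 23.27/56.077 = 0.41497 mol → 0.41497 mol Ca, 0.41497 mol O.
SiO2: 49.63/60.083 = 0.82602 mol → 0.82602 mol Si, 1.65204 mol O.
Total oxygen = 2.47001 mol. Normalization factor = 6/2.47001 = 2.42914.
Fe per 6 O = 0.36231 × 2.42914 = 0.880.

0.880 Fe apfu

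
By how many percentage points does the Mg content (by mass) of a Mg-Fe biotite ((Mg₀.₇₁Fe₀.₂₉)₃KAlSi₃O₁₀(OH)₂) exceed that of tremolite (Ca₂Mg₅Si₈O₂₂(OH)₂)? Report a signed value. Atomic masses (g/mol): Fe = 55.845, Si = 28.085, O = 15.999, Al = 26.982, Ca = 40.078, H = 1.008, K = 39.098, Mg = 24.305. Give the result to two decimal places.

-3.32 percentage points

M((Mg₀.₇₁Fe₀.₂₉)₃KAlSi₃O₁₀(OH)₂) = 444.694 g/mol, so wt% Mg = 51.770/444.694 × 100 = 11.64%.
M(Ca₂Mg₅Si₈O₂₂(OH)₂) = 812.353 g/mol, so wt% Mg = 121.525/812.353 × 100 = 14.96%.
11.64 − 14.96 = -3.32 pp.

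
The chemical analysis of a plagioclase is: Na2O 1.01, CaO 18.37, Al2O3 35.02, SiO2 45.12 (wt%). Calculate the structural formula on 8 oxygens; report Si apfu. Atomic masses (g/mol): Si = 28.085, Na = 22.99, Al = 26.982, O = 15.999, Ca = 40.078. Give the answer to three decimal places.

1.01 wt% Na2O ÷ 61.979 g/mol = 0.01630 mol, giving 0.03260 Na and 0.01630 O.
18.37 wt% CaO ÷ 56.077 g/mol = 0.32759 mol, giving 0.32759 Ca and 0.32759 O.
35.02 wt% Al2O3 ÷ 101.961 g/mol = 0.34346 mol, giving 0.68692 Al and 1.03038 O.
45.12 wt% SiO2 ÷ 60.083 g/mol = 0.75096 mol, giving 0.75096 Si and 1.50192 O.
Oxygen sums to 2.87619; scaling by 8/2.87619 = 2.78146 puts the formula on 8 O.
Si: 0.75096 × 2.78146 = 2.089 atoms per formula unit.

2.089 Si apfu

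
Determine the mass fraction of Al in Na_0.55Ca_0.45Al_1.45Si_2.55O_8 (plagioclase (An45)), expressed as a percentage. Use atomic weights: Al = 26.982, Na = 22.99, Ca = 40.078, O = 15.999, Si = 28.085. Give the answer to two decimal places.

14.52 wt%

M(Na_0.55Ca_0.45Al_1.45Si_2.55O_8) = 269.412 g/mol.
Al contributes 1.45 × 26.982 = 39.124 g per mole.
39.124/269.412 = 0.1452 → 14.52%.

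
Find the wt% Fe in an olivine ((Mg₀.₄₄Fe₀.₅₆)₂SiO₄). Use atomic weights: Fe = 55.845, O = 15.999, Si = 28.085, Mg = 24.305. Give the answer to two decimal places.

Formula mass = 0.88×24.305 + 1.12×55.845 + 1×28.085 + 4×15.999 = 176.016 g/mol, of which 62.546 g is Fe.
So Fe makes up 62.546/176.016 = 0.3553 of the mass, i.e. 35.53%.

35.53 mass %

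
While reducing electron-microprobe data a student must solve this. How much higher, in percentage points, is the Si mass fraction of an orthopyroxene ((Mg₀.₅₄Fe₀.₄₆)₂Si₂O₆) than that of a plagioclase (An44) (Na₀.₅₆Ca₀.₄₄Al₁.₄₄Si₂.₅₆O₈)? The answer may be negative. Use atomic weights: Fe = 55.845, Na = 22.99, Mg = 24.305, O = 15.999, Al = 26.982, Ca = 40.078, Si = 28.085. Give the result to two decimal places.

M((Mg₀.₅₄Fe₀.₄₆)₂Si₂O₆) = 229.791 g/mol, so wt% Si = 56.170/229.791 × 100 = 24.44%.
M(Na₀.₅₆Ca₀.₄₄Al₁.₄₄Si₂.₅₆O₈) = 269.252 g/mol, so wt% Si = 71.898/269.252 × 100 = 26.70%.
24.44 − 26.70 = -2.26 pp.

-2.26 percentage points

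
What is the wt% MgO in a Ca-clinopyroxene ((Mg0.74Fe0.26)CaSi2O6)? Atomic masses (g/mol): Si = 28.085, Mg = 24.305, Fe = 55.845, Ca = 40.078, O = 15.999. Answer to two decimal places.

13.27 wt%

Molar mass of (Mg0.74Fe0.26)CaSi2O6 = 0.74×24.305 + 0.26×55.845 + 1×40.078 + 2×28.085 + 6×15.999 = 224.747 g/mol.
Each formula unit contains 0.74 Mg, equivalent to 0.74/1 = 0.7400 mol MgO.
M(MgO) = 1×24.305 + 1×15.999 = 40.304 g/mol.
Mass of MgO per formula unit = 0.7400 × 40.304 = 29.825 g.
MgO wt% = 29.825 / 224.747 × 100 = 13.27%.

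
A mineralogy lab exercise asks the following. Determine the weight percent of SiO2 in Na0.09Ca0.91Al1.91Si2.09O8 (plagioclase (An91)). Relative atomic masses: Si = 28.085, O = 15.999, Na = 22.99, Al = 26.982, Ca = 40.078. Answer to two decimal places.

45.37 wt%

M(Na0.09Ca0.91Al1.91Si2.09O8) = 276.765 g/mol; M(SiO2) = 60.083 g/mol.
Moles SiO2 per formula unit = 2.09 Si ÷ 1 = 2.0900.
SiO2 fraction = (2.0900 × 60.083) / 276.765 = 125.573/276.765 = 0.4537.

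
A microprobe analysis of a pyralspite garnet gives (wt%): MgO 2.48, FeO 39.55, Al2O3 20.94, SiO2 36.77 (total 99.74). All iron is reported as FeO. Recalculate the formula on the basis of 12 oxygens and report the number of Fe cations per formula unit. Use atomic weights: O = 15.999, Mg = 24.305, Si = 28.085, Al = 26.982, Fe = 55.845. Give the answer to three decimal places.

2.694 Fe apfu

2.48 wt% MgO ÷ 40.304 g/mol = 0.06153 mol, giving 0.06153 Mg and 0.06153 O.
39.55 wt% FeO ÷ 71.844 g/mol = 0.55050 mol, giving 0.55050 Fe and 0.55050 O.
20.94 wt% Al2O3 ÷ 101.961 g/mol = 0.20537 mol, giving 0.41074 Al and 0.61611 O.
36.77 wt% SiO2 ÷ 60.083 g/mol = 0.61199 mol, giving 0.61199 Si and 1.22398 O.
Oxygen sums to 2.45212; scaling by 12/2.45212 = 4.89372 puts the formula on 12 O.
Fe: 0.55050 × 4.89372 = 2.694 atoms per formula unit.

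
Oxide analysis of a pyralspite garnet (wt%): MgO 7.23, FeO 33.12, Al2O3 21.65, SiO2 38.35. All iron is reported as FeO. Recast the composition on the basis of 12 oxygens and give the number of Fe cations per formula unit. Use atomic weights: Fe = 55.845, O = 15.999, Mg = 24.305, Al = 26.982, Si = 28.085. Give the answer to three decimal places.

MgO (M=40.304): mol = 0.17939; Mg = 0.17939, O = 0.17939.
FeO (M=71.844): mol = 0.46100; Fe = 0.46100, O = 0.46100.
Al2O3 (M=101.961): mol = 0.21234; Al = 0.42468, O = 0.63702.
SiO2 (M=60.083): mol = 0.63828; Si = 0.63828, O = 1.27656.
ΣO = 2.55397; factor = 12/ΣO = 4.69857.
Fe apfu = 0.46100 × 4.69857 = 2.166.

2.166 Fe apfu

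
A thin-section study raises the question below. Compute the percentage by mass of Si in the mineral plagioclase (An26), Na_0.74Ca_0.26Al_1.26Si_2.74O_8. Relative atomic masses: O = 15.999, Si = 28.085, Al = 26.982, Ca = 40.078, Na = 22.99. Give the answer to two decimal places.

M(Na_0.74Ca_0.26Al_1.26Si_2.74O_8) = 266.375 g/mol.
Si contributes 2.74 × 28.085 = 76.953 g per mole.
76.953/266.375 = 0.2889 → 28.89%.

28.89 wt%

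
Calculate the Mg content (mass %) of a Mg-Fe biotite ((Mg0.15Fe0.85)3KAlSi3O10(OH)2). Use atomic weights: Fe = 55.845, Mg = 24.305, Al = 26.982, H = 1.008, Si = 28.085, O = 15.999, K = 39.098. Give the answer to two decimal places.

Formula mass = 0.45×24.305 + 2.55×55.845 + 1×39.098 + 1×26.982 + 3×28.085 + 12×15.999 + 2×1.008 = 497.681 g/mol, of which 10.937 g is Mg.
So Mg makes up 10.937/497.681 = 0.0220 of the mass, i.e. 2.20%.

2.20 mass %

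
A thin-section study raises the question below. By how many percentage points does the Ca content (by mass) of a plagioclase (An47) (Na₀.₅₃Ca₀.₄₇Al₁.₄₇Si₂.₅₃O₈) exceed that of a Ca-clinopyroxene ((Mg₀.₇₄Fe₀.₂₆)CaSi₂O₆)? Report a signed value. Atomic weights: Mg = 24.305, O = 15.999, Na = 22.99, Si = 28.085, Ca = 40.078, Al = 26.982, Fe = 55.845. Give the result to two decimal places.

-10.85 percentage points

First mineral: 18.837 g Ca in 269.732 g formula = 6.98 wt% Ca.
Second mineral: 40.078 g Ca in 224.747 g formula = 17.83 wt% Ca.
6.98% − 17.83% gives a difference of -10.85 percentage points.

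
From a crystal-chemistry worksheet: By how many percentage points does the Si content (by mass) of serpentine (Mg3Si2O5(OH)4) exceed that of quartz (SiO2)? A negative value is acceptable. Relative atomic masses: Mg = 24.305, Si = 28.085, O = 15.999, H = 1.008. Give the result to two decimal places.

M(Mg3Si2O5(OH)4) = 277.108 g/mol, so wt% Si = 56.170/277.108 × 100 = 20.27%.
M(SiO2) = 60.083 g/mol, so wt% Si = 28.085/60.083 × 100 = 46.74%.
20.27 − 46.74 = -26.47 pp.

-26.47 percentage points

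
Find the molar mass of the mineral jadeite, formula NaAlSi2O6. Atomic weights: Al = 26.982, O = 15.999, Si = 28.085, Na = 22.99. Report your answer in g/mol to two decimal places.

202.14 g/mol

Na: 1 × 22.99 = 22.9900
Al: 1 × 26.982 = 26.9820
Si: 2 × 28.085 = 56.1700
O: 6 × 15.999 = 95.9940
Summing the contributions gives the formula mass.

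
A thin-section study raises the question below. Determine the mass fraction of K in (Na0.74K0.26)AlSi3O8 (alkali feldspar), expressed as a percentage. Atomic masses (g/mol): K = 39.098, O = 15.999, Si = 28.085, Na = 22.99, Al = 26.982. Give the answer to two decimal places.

3.82 mass %

Formula mass = 0.74×22.99 + 0.26×39.098 + 1×26.982 + 3×28.085 + 8×15.999 = 266.407 g/mol, of which 10.165 g is K.
So K makes up 10.165/266.407 = 0.0382 of the mass, i.e. 3.82%.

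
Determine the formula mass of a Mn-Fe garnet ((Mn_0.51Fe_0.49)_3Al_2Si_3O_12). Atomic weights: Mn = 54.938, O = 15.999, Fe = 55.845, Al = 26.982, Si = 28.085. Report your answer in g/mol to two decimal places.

496.35 g/mol

M = 1.53×54.938 + 1.47×55.845 + 2×26.982 + 3×28.085 + 12×15.999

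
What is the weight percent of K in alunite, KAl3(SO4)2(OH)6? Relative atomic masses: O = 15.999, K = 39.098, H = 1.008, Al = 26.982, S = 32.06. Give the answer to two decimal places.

Molar mass of KAl3(SO4)2(OH)6: 1×39.098 + 3×26.982 + 2×32.06 + 14×15.999 + 6×1.008 = 414.198 g/mol.
Mass of K per formula unit: 1 × 39.098 = 39.098 g.
Weight fraction K = 39.098 / 414.198 = 0.0944.

9.44 wt%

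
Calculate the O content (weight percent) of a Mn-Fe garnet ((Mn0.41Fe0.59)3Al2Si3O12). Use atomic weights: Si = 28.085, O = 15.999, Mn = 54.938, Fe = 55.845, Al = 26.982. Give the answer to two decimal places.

38.66 weight percent

M((Mn0.41Fe0.59)3Al2Si3O12) = 496.626 g/mol.
O contributes 12 × 15.999 = 191.988 g per mole.
191.988/496.626 = 0.3866 → 38.66%.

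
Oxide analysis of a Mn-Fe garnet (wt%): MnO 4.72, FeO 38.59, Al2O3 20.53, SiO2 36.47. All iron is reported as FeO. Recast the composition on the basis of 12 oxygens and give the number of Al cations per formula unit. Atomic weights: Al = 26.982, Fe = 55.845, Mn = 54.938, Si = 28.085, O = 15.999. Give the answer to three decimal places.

MnO: 4.72/70.937 = 0.06654 mol → 0.06654 mol Mn, 0.06654 mol O.
FeO: 38.59/71.844 = 0.53714 mol → 0.53714 mol Fe, 0.53714 mol O.
Al2O3: 20.53/101.961 = 0.20135 mol → 0.40270 mol Al, 0.60405 mol O.
SiO2: 36.47/60.083 = 0.60699 mol → 0.60699 mol Si, 1.21398 mol O.
Total oxygen = 2.42171 mol. Normalization factor = 12/2.42171 = 4.95518.
Al per 12 O = 0.40270 × 4.95518 = 1.995.

1.995 Al apfu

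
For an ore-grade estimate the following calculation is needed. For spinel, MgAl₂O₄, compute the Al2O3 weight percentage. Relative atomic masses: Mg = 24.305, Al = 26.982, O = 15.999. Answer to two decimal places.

71.67 wt%

M(MgAl₂O₄) = 142.265 g/mol; M(Al2O3) = 101.961 g/mol.
Moles Al2O3 per formula unit = 2 Al ÷ 2 = 1.0000.
Al2O3 fraction = (1.0000 × 101.961) / 142.265 = 101.961/142.265 = 0.7167.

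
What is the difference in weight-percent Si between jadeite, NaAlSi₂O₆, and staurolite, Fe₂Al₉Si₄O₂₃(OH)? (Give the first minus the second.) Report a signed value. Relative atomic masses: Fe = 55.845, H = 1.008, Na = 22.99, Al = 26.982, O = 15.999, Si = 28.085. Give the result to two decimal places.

Si in NaAlSi₂O₆: molar mass 202.136 g/mol; 2×28.085 = 56.170 g → 27.79 wt%.
Si in Fe₂Al₉Si₄O₂₃(OH): molar mass 851.852 g/mol; 4×28.085 = 112.340 g → 13.19 wt%.
Difference = 27.79 − 13.19 = 14.60 percentage points.

14.60 percentage points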